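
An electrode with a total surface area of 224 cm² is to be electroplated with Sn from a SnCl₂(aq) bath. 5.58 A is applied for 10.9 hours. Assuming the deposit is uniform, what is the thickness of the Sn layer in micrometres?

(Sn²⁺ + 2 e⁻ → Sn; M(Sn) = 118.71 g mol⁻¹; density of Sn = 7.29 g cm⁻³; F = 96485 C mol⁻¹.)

825 μm

Q = I·t = 5.580 × 39240 = 219000 C; n(e⁻) = 2.269 mol.
n(Sn) = n(e⁻)/2 = 1.135 mol, so m = 1.135 × 118.71 = 134.7 g.
Volume = m/ρ = 134.7 / 7.29 = 18.48 cm³.
Thickness = V/A = 18.48 / 224 = 0.0825 cm = 825 μm.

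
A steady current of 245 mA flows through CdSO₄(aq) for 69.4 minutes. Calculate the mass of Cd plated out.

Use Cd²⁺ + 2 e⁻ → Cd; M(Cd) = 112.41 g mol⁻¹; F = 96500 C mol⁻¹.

0.594 g

Q = I·t = 0.2450 A × 4164.0 s = 1020 C.
n(e⁻) = Q/F = 1020 / 96500 = 0.01057 mol.
Cd²⁺ + 2 e⁻ → Cd, so n(Cd) = n(e⁻)/2 = 0.005286 mol.
m = n·M = 0.005286 × 112.41 = 0.594 g.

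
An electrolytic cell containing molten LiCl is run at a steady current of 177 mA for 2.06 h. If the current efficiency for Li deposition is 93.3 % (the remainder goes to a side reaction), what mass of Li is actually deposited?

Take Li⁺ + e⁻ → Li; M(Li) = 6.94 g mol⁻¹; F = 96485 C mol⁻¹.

Q = I·t = 0.1770 × 7416.0 = 1313 C.
n(e⁻) = 1313/96485 = 0.01360 mol; theoretically n(Li) = 0.01360/1 = 0.01360 mol, m_theo = 0.09442 g.
At 93.3 % efficiency, m_actual = 0.933 × 0.09442 = 0.0881 g.

0.0881 g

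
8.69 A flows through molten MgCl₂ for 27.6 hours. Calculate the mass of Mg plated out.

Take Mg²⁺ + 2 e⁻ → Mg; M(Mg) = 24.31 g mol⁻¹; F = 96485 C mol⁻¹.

109 g

Q = I·t = 8.690 A × 99360 s = 863400 C.
n(e⁻) = Q/F = 863400 / 96485 = 8.949 mol.
Mg²⁺ + 2 e⁻ → Mg, so n(Mg) = n(e⁻)/2 = 4.474 mol.
m = n·M = 4.474 × 24.31 = 109 g.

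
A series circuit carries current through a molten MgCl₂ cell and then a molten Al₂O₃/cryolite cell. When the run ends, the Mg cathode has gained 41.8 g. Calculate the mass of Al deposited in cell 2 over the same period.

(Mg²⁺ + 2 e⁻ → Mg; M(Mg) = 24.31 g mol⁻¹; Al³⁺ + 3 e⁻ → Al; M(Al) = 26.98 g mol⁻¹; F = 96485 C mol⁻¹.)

n(Mg) = 41.8 / 24.31 = 1.719 mol.
Since Mg²⁺ + 2 e⁻ → Mg, n(e⁻) passed = 2 × 1.719 = 3.439 mol.
Cells in series carry the same charge, so the same 3.439 mol of electrons passes through cell 2.
Al³⁺ + 3 e⁻ → Al, so n(Al) = 3.439 / 3 = 1.146 mol.
m(Al) = 1.146 × 26.98 = 30.9 g.

30.9 g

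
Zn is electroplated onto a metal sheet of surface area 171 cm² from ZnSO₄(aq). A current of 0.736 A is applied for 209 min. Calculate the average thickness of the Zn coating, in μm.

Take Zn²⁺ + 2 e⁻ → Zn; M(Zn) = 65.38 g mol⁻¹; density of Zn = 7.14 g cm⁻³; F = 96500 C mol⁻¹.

Q = I·t = 0.7360 × 12540 = 9229 C; n(e⁻) = 0.09564 mol.
n(Zn) = n(e⁻)/2 = 0.04782 mol, so m = 0.04782 × 65.38 = 3.127 g.
Volume = m/ρ = 3.127 / 7.14 = 0.4379 cm³.
Thickness = V/A = 0.4379 / 171 = 0.00256 cm = 25.6 μm.

25.6 μm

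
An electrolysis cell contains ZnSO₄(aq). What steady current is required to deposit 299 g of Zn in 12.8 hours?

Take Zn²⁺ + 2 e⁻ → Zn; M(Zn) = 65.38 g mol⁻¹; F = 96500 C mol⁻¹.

n(Zn) = 299 / 65.38 = 4.573 mol.
n(e⁻) = 2 × 4.573 = 9.147 mol.
Q = n(e⁻)·F = 9.147 × 96500 = 882600 C.
I = Q/t = 882600 / 46080 s = 19.2 A.

19.2 A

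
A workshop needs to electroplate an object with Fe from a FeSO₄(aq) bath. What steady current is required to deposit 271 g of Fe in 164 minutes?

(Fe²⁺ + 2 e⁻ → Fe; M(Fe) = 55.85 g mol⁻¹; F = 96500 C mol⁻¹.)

n(Fe) = 271 / 55.85 = 4.852 mol.
n(e⁻) = 2 × 4.852 = 9.705 mol.
Q = n(e⁻)·F = 9.705 × 96500 = 936500 C.
I = Q/t = 936500 / 9840.0 s = 95.2 A.

95.2 A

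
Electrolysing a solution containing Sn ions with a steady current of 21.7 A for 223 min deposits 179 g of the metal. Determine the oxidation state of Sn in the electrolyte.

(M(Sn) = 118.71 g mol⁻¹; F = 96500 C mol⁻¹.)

+2

Q = I·t = 21.70 A × 13380 s = 290300 C, so n(e⁻) = 290300/96500 = 3.009 mol.
n(Sn) deposited = 179 / 118.71 = 1.508 mol.
Electrons per atom = n(e⁻)/n(Sn) = 3.009 / 1.508 = 2.00 ≈ 2, so the ion is Sn²⁺.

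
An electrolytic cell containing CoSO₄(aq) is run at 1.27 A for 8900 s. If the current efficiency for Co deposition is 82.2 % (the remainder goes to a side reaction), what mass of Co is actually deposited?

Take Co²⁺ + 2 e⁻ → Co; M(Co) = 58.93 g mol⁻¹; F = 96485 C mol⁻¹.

2.84 g

Q = I·t = 1.270 × 8900.0 = 11300 C.
n(e⁻) = 11300/96485 = 0.1171 mol; theoretically n(Co) = 0.1171/2 = 0.05857 mol, m_theo = 3.452 g.
At 82.2 % efficiency, m_actual = 0.822 × 3.452 = 2.84 g.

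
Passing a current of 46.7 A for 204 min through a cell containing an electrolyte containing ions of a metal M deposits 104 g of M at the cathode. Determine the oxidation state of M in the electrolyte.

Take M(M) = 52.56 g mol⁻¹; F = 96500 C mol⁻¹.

Q = I·t = 46.70 A × 12240 s = 571600 C, so n(e⁻) = 571600/96500 = 5.923 mol.
n(M) deposited = 104 / 52.56 = 1.979 mol.
Electrons per atom = n(e⁻)/n(M) = 5.923 / 1.979 = 2.99 ≈ 3, so the ion is M³⁺.

+3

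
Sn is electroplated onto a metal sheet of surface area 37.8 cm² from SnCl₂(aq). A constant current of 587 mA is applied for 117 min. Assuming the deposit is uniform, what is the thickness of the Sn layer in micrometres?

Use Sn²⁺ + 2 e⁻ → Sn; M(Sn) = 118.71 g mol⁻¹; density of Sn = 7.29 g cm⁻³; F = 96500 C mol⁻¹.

Q = I·t = 0.5870 × 7020.0 = 4121 C; n(e⁻) = 0.04270 mol.
n(Sn) = n(e⁻)/2 = 0.02135 mol, so m = 0.02135 × 118.71 = 2.535 g.
Volume = m/ρ = 2.535 / 7.29 = 0.3477 cm³.
Thickness = V/A = 0.3477 / 37.8 = 0.00920 cm = 92.0 μm.

92.0 μm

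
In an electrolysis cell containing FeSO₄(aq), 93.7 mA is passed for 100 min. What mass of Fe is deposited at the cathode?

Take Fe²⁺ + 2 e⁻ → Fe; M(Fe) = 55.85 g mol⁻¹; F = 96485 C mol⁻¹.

Q = I·t = 0.09370 A × 6000.0 s = 562.2 C.
n(e⁻) = Q/F = 562.2 / 96485 = 0.005827 mol.
Fe²⁺ + 2 e⁻ → Fe, so n(Fe) = n(e⁻)/2 = 0.002913 mol.
m = n·M = 0.002913 × 55.85 = 0.163 g.

0.163 g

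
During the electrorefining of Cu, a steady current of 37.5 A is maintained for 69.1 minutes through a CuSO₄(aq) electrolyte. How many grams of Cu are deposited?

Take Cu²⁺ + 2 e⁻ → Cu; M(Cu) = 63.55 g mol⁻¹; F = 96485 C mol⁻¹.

51.2 g

Q = I·t = 37.50 A × 4146.0 s = 155500 C.
n(e⁻) = Q/F = 155500 / 96485 = 1.611 mol.
Cu²⁺ + 2 e⁻ → Cu, so n(Cu) = n(e⁻)/2 = 0.8057 mol.
m = n·M = 0.8057 × 63.55 = 51.2 g.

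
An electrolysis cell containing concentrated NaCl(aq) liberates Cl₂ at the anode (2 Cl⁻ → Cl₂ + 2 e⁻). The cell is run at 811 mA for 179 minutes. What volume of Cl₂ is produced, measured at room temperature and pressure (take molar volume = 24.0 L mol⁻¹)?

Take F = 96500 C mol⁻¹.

Q = I·t = 0.8110 A × 10740 s = 8710 C.
n(e⁻) = Q/F = 8710 / 96500 = 0.09026 mol.
2 electrons are transferred per Cl₂ molecule, so n(Cl₂) = 0.09026 / 2 = 0.04513 mol.
V = n × V_m = 0.04513 × 24.0 = 1.08 L.

1.08 L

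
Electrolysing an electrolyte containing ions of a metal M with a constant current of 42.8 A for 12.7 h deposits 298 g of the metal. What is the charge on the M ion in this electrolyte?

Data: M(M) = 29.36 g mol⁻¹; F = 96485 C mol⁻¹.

+2

Q = I·t = 42.80 A × 45720 s = 1957000 C, so n(e⁻) = 1957000/96485 = 20.28 mol.
n(M) deposited = 298 / 29.36 = 10.15 mol.
Electrons per atom = n(e⁻)/n(M) = 20.28 / 10.15 = 2.00 ≈ 2, so the ion is M²⁺.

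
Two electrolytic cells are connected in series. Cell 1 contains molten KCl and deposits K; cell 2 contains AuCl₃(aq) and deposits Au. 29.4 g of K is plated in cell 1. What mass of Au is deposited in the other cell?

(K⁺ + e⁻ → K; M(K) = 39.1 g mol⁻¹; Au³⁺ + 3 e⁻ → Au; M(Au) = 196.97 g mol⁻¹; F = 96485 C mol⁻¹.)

49.4 g

n(K) = 29.4 / 39.1 = 0.7519 mol.
Since K⁺ + e⁻ → K, n(e⁻) passed = 1 × 0.7519 = 0.7519 mol.
Cells in series carry the same charge, so the same 0.7519 mol of electrons passes through cell 2.
Au³⁺ + 3 e⁻ → Au, so n(Au) = 0.7519 / 3 = 0.2506 mol.
m(Au) = 0.2506 × 196.97 = 49.4 g.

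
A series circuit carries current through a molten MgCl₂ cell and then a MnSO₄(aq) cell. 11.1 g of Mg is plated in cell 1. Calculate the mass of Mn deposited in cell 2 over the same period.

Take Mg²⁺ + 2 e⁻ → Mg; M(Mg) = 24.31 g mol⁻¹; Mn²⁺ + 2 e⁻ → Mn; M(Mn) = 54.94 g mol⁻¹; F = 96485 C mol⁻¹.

25.1 g

n(Mg) = 11.1 / 24.31 = 0.4566 mol.
Since Mg²⁺ + 2 e⁻ → Mg, n(e⁻) passed = 2 × 0.4566 = 0.9132 mol.
Cells in series carry the same charge, so the same 0.9132 mol of electrons passes through cell 2.
Mn²⁺ + 2 e⁻ → Mn, so n(Mn) = 0.9132 / 2 = 0.4566 mol.
m(Mn) = 0.4566 × 54.94 = 25.1 g.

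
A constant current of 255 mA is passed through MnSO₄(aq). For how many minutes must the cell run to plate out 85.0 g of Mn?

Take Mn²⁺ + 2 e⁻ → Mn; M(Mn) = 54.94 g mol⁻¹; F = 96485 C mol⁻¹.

n(Mn) = m/M = 85.0 / 54.94 = 1.547 mol.
Each Mn atom requires 2 electrons, so n(e⁻) = 2 × 1.547 = 3.094 mol.
Q = n(e⁻)·F = 3.094 × 96485 = 298600 C.
t = Q/I = 298600 / 0.2550 A = 1171000 s = 19500 min.

19500 min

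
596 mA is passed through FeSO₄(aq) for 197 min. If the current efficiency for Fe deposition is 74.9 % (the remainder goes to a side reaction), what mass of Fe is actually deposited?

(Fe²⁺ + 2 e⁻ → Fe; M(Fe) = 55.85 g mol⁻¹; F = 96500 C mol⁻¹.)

1.53 g

Q = I·t = 0.5960 × 11820 = 7045 C.
n(e⁻) = 7045/96500 = 0.07300 mol; theoretically n(Fe) = 0.07300/2 = 0.03650 mol, m_theo = 2.039 g.
At 74.9 % efficiency, m_actual = 0.749 × 2.039 = 1.53 g.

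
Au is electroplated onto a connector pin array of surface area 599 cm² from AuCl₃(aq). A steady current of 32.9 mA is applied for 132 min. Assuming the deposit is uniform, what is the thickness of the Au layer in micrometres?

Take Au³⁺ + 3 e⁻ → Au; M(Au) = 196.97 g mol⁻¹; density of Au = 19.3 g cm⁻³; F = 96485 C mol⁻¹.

Q = I·t = 0.03290 × 7920.0 = 260.6 C; n(e⁻) = 0.002701 mol.
n(Au) = n(e⁻)/3 = 0.0009002 mol, so m = 0.0009002 × 196.97 = 0.1773 g.
Volume = m/ρ = 0.1773 / 19.3 = 0.009187 cm³.
Thickness = V/A = 0.009187 / 599 = 1.53 × 10⁻⁵ cm = 0.153 μm.

0.153 μm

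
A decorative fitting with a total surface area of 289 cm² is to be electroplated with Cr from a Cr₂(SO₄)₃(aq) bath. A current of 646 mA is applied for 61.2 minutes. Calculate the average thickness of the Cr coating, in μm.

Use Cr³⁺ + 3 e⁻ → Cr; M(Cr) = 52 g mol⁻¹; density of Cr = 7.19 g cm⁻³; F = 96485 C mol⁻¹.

2.05 μm

Q = I·t = 0.6460 × 3672.0 = 2372 C; n(e⁻) = 0.02459 mol.
n(Cr) = n(e⁻)/3 = 0.008195 mol, so m = 0.008195 × 52 = 0.4261 g.
Volume = m/ρ = 0.4261 / 7.19 = 0.05927 cm³.
Thickness = V/A = 0.05927 / 289 = 2.05 × 10⁻⁴ cm = 2.05 μm.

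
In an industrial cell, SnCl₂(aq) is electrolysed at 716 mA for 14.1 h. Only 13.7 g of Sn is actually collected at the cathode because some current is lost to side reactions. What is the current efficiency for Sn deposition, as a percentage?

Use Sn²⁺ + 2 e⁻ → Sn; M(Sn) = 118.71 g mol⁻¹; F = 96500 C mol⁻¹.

Q = I·t = 0.7160 × 50760 = 36340 C; n(e⁻) = 36340/96500 = 0.3766 mol.
Theoretical n(Sn) = n(e⁻)/2 = 0.1883 mol, i.e. m_theo = 0.1883 × 118.71 = 22.35 g.
Efficiency = m_actual / m_theo = 13.7 / 22.35 = 61.3 %.

61.3 %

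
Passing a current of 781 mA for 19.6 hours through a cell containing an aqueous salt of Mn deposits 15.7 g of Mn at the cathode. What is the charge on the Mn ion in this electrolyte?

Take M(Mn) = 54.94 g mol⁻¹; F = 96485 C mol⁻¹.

+2

Q = I·t = 0.7810 A × 70560 s = 55110 C, so n(e⁻) = 55110/96485 = 0.5711 mol.
n(Mn) deposited = 15.7 / 54.94 = 0.2858 mol.
Electrons per atom = n(e⁻)/n(Mn) = 0.5711 / 0.2858 = 2.00 ≈ 2, so the ion is Mn²⁺.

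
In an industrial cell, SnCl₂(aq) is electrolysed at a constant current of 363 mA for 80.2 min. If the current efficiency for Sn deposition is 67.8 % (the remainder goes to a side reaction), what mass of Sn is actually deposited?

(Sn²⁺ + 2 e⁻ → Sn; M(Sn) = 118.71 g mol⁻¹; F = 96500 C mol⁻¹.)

Q = I·t = 0.3630 × 4812.0 = 1747 C.
n(e⁻) = 1747/96500 = 0.01810 mol; theoretically n(Sn) = 0.01810/2 = 0.009051 mol, m_theo = 1.074 g.
At 67.8 % efficiency, m_actual = 0.678 × 1.074 = 0.728 g.

0.728 g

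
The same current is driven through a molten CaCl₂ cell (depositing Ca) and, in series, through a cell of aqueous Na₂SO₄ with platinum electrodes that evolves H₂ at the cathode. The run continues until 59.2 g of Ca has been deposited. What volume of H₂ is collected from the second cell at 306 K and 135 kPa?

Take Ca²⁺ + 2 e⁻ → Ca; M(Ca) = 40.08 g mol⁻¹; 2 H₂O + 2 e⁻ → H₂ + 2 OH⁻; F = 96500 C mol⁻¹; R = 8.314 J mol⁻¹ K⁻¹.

27.8 L

n(Ca) = 59.2 / 40.08 = 1.477 mol, so n(e⁻) = 2 × 1.477 = 2.954 mol.
The cells are in series, so the same 2.954 mol of electrons passes through the second cell.
2 H₂O + 2 e⁻ → H₂ + 2 OH⁻ — 2 mol e⁻ per mol H₂, so n(H₂) = 2.954/2 = 1.477 mol.
V = nRT/P = (1.477 × 8.314 × 306) / (135 × 10³) = 0.0278 m³ = 27.8 L.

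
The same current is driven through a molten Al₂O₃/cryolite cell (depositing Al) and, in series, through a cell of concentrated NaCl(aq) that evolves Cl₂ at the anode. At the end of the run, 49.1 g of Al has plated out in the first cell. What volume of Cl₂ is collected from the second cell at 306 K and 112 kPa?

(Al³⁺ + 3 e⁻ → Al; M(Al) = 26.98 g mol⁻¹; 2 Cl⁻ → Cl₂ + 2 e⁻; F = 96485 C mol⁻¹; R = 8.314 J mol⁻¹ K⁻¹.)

n(Al) = 49.1 / 26.98 = 1.820 mol, so n(e⁻) = 3 × 1.820 = 5.460 mol.
The cells are in series, so the same 5.460 mol of electrons passes through the second cell.
2 Cl⁻ → Cl₂ + 2 e⁻ — 2 mol e⁻ per mol Cl₂, so n(Cl₂) = 5.460/2 = 2.730 mol.
V = nRT/P = (2.730 × 8.314 × 306) / (112 × 10³) = 0.0620 m³ = 62.0 L.

62.0 L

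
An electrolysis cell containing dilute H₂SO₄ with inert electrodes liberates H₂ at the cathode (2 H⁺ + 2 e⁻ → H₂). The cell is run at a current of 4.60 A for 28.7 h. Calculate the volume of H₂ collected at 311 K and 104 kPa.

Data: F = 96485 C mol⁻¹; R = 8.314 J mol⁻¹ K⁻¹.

61.2 L

Q = I·t = 4.600 A × 103320 s = 475300 C.
n(e⁻) = Q/F = 475300 / 96485 = 4.926 mol.
2 electrons are transferred per H₂ molecule, so n(H₂) = 4.926 / 2 = 2.463 mol.
V = nRT/P = (2.463 × 8.314 × 311) / (104 × 10³ Pa) = 0.0612 m³ = 61.2 L.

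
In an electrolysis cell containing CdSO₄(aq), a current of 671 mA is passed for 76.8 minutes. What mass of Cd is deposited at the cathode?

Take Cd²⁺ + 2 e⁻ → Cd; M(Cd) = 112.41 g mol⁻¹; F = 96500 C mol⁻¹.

1.80 g

Q = I·t = 0.6710 A × 4608.0 s = 3092 C.
n(e⁻) = Q/F = 3092 / 96500 = 0.03204 mol.
Cd²⁺ + 2 e⁻ → Cd, so n(Cd) = n(e⁻)/2 = 0.01602 mol.
m = n·M = 0.01602 × 112.41 = 1.80 g.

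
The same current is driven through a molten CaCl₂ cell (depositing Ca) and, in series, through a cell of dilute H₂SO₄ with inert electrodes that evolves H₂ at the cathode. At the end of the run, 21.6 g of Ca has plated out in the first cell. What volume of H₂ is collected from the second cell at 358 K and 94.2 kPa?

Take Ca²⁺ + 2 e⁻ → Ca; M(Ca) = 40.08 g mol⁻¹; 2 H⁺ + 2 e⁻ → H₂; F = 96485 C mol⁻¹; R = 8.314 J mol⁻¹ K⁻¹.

n(Ca) = 21.6 / 40.08 = 0.5389 mol, so n(e⁻) = 2 × 0.5389 = 1.078 mol.
The cells are in series, so the same 1.078 mol of electrons passes through the second cell.
2 H⁺ + 2 e⁻ → H₂ — 2 mol e⁻ per mol H₂, so n(H₂) = 1.078/2 = 0.5389 mol.
V = nRT/P = (0.5389 × 8.314 × 358) / (94.2 × 10³) = 0.0170 m³ = 17.0 L.

17.0 L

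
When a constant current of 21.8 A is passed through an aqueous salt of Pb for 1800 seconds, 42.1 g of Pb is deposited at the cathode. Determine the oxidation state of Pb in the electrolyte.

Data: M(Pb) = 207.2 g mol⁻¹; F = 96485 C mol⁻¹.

+2

Q = I·t = 21.80 A × 1800.0 s = 39240 C, so n(e⁻) = 39240/96485 = 0.4067 mol.
n(Pb) deposited = 42.1 / 207.2 = 0.2032 mol.
Electrons per atom = n(e⁻)/n(Pb) = 0.4067 / 0.2032 = 2.00 ≈ 2, so the ion is Pb²⁺.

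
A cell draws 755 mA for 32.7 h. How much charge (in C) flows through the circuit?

Q = I·t = 0.7550 A × 117720 s = 88900 C.

88900 C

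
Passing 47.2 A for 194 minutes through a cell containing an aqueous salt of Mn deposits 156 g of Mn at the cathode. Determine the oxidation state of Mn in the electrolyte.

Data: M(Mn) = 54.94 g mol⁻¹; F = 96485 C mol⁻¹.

Q = I·t = 47.20 A × 11640 s = 549400 C, so n(e⁻) = 549400/96485 = 5.694 mol.
n(Mn) deposited = 156 / 54.94 = 2.839 mol.
Electrons per atom = n(e⁻)/n(Mn) = 5.694 / 2.839 = 2.01 ≈ 2, so the ion is Mn²⁺.

+2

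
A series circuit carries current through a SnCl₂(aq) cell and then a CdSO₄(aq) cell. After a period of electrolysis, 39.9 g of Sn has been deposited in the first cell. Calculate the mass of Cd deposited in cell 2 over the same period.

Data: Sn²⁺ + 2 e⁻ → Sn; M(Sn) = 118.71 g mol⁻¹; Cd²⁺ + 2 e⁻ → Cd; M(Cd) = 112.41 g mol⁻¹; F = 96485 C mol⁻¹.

37.8 g

n(Sn) = 39.9 / 118.71 = 0.3361 mol.
Since Sn²⁺ + 2 e⁻ → Sn, n(e⁻) passed = 2 × 0.3361 = 0.6722 mol.
Cells in series carry the same charge, so the same 0.6722 mol of electrons passes through cell 2.
Cd²⁺ + 2 e⁻ → Cd, so n(Cd) = 0.6722 / 2 = 0.3361 mol.
m(Cd) = 0.3361 × 112.41 = 37.8 g.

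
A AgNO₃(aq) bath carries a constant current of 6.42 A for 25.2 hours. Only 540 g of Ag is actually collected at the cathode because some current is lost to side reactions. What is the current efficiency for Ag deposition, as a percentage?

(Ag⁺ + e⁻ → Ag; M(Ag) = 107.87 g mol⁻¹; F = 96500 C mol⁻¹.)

Q = I·t = 6.420 × 90720 = 582400 C; n(e⁻) = 582400/96500 = 6.035 mol.
Theoretical n(Ag) = n(e⁻)/1 = 6.035 mol, i.e. m_theo = 6.035 × 107.87 = 651.0 g.
Efficiency = m_actual / m_theo = 540 / 651.0 = 82.9 %.

82.9 %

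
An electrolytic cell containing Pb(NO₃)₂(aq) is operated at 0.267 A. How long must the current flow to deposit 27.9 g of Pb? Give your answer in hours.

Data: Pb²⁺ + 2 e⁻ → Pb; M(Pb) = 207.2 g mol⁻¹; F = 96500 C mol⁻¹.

27.0 h

n(Pb) = m/M = 27.9 / 207.2 = 0.1347 mol.
Each Pb atom requires 2 electrons, so n(e⁻) = 2 × 0.1347 = 0.2693 mol.
Q = n(e⁻)·F = 0.2693 × 96500 = 25990 C.
t = Q/I = 25990 / 0.2670 A = 97330 s = 27.0 h.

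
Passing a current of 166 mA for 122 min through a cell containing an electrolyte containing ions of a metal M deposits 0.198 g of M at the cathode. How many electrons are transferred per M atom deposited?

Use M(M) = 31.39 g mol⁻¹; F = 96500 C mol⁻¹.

Q = I·t = 0.1660 A × 7320.0 s = 1215 C, so n(e⁻) = 1215/96500 = 0.01259 mol.
n(M) deposited = 0.198 / 31.39 = 0.006308 mol.
Electrons per atom = n(e⁻)/n(M) = 0.01259 / 0.006308 = 2.00 ≈ 2, so the ion is M²⁺.

2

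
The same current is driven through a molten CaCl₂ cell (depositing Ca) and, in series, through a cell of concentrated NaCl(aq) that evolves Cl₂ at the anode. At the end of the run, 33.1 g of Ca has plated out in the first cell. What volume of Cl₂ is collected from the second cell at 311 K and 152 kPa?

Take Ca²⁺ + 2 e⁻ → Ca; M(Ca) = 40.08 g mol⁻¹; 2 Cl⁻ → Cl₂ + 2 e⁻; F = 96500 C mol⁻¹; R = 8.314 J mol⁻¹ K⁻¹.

n(Ca) = 33.1 / 40.08 = 0.8258 mol, so n(e⁻) = 2 × 0.8258 = 1.652 mol.
The cells are in series, so the same 1.652 mol of electrons passes through the second cell.
2 Cl⁻ → Cl₂ + 2 e⁻ — 2 mol e⁻ per mol Cl₂, so n(Cl₂) = 1.652/2 = 0.8258 mol.
V = nRT/P = (0.8258 × 8.314 × 311) / (152 × 10³) = 0.0140 m³ = 14.0 L.

14.0 L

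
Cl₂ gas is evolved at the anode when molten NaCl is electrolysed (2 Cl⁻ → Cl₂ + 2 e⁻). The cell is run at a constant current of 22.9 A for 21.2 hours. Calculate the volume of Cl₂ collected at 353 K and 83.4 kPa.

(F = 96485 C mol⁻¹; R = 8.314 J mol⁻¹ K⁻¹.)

Q = I·t = 22.90 A × 76320 s = 1748000 C.
n(e⁻) = Q/F = 1748000 / 96485 = 18.11 mol.
2 electrons are transferred per Cl₂ molecule, so n(Cl₂) = 18.11 / 2 = 9.057 mol.
V = nRT/P = (9.057 × 8.314 × 353) / (83.4 × 10³ Pa) = 0.319 m³ = 319 L.

319 L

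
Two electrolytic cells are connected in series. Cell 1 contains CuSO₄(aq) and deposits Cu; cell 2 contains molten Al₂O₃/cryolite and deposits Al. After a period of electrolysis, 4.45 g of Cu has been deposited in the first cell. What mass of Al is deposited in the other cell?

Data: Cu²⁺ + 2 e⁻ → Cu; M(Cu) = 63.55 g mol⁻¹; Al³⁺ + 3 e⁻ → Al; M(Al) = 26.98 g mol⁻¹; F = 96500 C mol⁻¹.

1.26 g

n(Cu) = 4.45 / 63.55 = 0.07002 mol.
Since Cu²⁺ + 2 e⁻ → Cu, n(e⁻) passed = 2 × 0.07002 = 0.1400 mol.
Cells in series carry the same charge, so the same 0.1400 mol of electrons passes through cell 2.
Al³⁺ + 3 e⁻ → Al, so n(Al) = 0.1400 / 3 = 0.04668 mol.
m(Al) = 0.04668 × 26.98 = 1.26 g.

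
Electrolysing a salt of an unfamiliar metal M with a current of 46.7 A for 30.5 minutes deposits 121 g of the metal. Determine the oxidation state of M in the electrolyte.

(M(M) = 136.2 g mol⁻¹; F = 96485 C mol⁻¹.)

Q = I·t = 46.70 A × 1830.0 s = 85460 C, so n(e⁻) = 85460/96485 = 0.8857 mol.
n(M) deposited = 121 / 136.2 = 0.8884 mol.
Electrons per atom = n(e⁻)/n(M) = 0.8857 / 0.8884 = 0.997 ≈ 1, so the ion is M⁺.

+1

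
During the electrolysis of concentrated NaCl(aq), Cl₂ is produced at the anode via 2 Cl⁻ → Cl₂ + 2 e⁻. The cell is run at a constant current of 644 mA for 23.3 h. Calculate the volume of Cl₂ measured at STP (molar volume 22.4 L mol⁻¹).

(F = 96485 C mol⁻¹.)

Q = I·t = 0.6440 A × 83880 s = 54020 C.
n(e⁻) = Q/F = 54020 / 96485 = 0.5599 mol.
2 electrons are transferred per Cl₂ molecule, so n(Cl₂) = 0.5599 / 2 = 0.2799 mol.
V = n × V_m = 0.2799 × 22.4 = 6.27 L.

6.27 L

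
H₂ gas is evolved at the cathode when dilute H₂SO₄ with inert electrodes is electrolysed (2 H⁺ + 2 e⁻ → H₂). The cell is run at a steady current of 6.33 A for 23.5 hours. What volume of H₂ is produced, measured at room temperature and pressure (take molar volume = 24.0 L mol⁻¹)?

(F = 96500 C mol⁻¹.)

66.6 L

Q = I·t = 6.330 A × 84600 s = 535500 C.
n(e⁻) = Q/F = 535500 / 96500 = 5.549 mol.
2 electrons are transferred per H₂ molecule, so n(H₂) = 5.549 / 2 = 2.775 mol.
V = n × V_m = 2.775 × 24.0 = 66.6 L.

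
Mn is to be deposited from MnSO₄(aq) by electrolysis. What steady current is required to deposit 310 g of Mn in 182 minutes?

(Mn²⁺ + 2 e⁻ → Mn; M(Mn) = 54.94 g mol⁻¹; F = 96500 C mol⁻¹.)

99.7 A

n(Mn) = 310 / 54.94 = 5.643 mol.
n(e⁻) = 2 × 5.643 = 11.29 mol.
Q = n(e⁻)·F = 11.29 × 96500 = 1089000 C.
I = Q/t = 1089000 / 10920 s = 99.7 A.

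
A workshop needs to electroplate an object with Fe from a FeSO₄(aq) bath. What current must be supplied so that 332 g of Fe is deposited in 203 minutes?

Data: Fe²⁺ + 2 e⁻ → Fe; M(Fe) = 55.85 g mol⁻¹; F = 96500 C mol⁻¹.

n(Fe) = 332 / 55.85 = 5.944 mol.
n(e⁻) = 2 × 5.944 = 11.89 mol.
Q = n(e⁻)·F = 11.89 × 96500 = 1147000 C.
I = Q/t = 1147000 / 12180 s = 94.2 A.

94.2 A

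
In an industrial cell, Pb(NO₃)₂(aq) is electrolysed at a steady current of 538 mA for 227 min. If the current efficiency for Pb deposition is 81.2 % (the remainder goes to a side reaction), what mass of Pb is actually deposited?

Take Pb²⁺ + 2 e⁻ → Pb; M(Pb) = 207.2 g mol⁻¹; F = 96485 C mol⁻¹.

Q = I·t = 0.5380 × 13620 = 7328 C.
n(e⁻) = 7328/96485 = 0.07595 mol; theoretically n(Pb) = 0.07595/2 = 0.03797 mol, m_theo = 7.868 g.
At 81.2 % efficiency, m_actual = 0.812 × 7.868 = 6.39 g.

6.39 g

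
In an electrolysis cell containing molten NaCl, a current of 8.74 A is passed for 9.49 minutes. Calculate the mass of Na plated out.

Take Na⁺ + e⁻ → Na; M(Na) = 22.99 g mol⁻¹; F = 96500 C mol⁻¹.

Q = I·t = 8.740 A × 569.40 s = 4977 C.
n(e⁻) = Q/F = 4977 / 96500 = 0.05157 mol.
Na⁺ + e⁻ → Na, so n(Na) = n(e⁻)/1 = 0.05157 mol.
m = n·M = 0.05157 × 22.99 = 1.19 g.

1.19 g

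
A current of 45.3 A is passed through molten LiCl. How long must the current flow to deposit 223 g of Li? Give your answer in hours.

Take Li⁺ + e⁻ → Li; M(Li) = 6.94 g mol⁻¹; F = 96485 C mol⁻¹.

n(Li) = m/M = 223 / 6.94 = 32.13 mol.
Each Li atom requires 1 electron, so n(e⁻) = 1 × 32.13 = 32.13 mol.
Q = n(e⁻)·F = 32.13 × 96485 = 3100000 C.
t = Q/I = 3100000 / 45.30 A = 68440 s = 19.0 h.

19.0 h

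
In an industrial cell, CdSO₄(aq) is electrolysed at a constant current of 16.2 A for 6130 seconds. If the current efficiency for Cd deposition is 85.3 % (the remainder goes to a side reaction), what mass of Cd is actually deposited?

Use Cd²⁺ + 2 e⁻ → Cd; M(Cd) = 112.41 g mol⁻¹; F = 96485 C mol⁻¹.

49.3 g

Q = I·t = 16.20 × 6130.0 = 99310 C.
n(e⁻) = 99310/96485 = 1.029 mol; theoretically n(Cd) = 1.029/2 = 0.5146 mol, m_theo = 57.85 g.
At 85.3 % efficiency, m_actual = 0.853 × 57.85 = 49.3 g.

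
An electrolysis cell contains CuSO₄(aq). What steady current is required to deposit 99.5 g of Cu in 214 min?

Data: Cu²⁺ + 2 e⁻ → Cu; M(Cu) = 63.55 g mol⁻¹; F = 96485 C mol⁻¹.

23.5 A

n(Cu) = 99.5 / 63.55 = 1.566 mol.
n(e⁻) = 2 × 1.566 = 3.131 mol.
Q = n(e⁻)·F = 3.131 × 96485 = 302100 C.
I = Q/t = 302100 / 12840 s = 23.5 A.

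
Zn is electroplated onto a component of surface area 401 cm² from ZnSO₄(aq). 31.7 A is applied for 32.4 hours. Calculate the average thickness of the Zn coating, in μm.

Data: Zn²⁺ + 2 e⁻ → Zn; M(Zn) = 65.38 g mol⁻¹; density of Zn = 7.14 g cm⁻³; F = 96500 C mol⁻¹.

Q = I·t = 31.70 × 116640 = 3697000 C; n(e⁻) = 38.32 mol.
n(Zn) = n(e⁻)/2 = 19.16 mol, so m = 19.16 × 65.38 = 1253 g.
Volume = m/ρ = 1253 / 7.14 = 175.4 cm³.
Thickness = V/A = 175.4 / 401 = 0.437 cm = 4370 μm.

4370 μm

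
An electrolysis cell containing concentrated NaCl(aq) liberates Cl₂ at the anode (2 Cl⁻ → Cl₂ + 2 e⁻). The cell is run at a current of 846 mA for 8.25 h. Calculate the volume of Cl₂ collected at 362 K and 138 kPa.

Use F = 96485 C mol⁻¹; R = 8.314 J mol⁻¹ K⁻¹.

2.84 L

Q = I·t = 0.8460 A × 29700 s = 25130 C.
n(e⁻) = Q/F = 25130 / 96485 = 0.2604 mol.
2 electrons are transferred per Cl₂ molecule, so n(Cl₂) = 0.2604 / 2 = 0.1302 mol.
V = nRT/P = (0.1302 × 8.314 × 362) / (138 × 10³ Pa) = 0.00284 m³ = 2.84 L.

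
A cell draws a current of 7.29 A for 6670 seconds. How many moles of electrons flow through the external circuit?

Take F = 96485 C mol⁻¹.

Q = I·t = 7.290 A × 6670.0 s = 48620 C.
n(e⁻) = Q/F = 48620 / 96485 = 0.504 mol.

0.504 mol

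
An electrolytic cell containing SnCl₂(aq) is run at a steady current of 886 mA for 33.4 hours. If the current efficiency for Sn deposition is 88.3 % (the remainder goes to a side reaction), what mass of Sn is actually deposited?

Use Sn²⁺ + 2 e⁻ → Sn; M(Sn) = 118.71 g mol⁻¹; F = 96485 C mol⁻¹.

57.9 g

Q = I·t = 0.8860 × 120240 = 106500 C.
n(e⁻) = 106500/96485 = 1.104 mol; theoretically n(Sn) = 1.104/2 = 0.5521 mol, m_theo = 65.54 g.
At 88.3 % efficiency, m_actual = 0.883 × 65.54 = 57.9 g.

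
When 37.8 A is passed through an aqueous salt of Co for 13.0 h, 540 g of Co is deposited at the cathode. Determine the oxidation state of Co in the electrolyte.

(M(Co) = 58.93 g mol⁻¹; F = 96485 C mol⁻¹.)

+2

Q = I·t = 37.80 A × 46800 s = 1769000 C, so n(e⁻) = 1769000/96485 = 18.33 mol.
n(Co) deposited = 540 / 58.93 = 9.163 mol.
Electrons per atom = n(e⁻)/n(Co) = 18.33 / 9.163 = 2.00 ≈ 2, so the ion is Co²⁺.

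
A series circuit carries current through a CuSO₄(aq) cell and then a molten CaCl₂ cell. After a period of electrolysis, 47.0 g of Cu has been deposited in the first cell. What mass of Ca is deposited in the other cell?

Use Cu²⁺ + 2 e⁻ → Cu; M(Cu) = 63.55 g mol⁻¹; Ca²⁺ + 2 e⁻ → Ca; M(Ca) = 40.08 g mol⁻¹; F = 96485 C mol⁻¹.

29.6 g

n(Cu) = 47.0 / 63.55 = 0.7396 mol.
Since Cu²⁺ + 2 e⁻ → Cu, n(e⁻) passed = 2 × 0.7396 = 1.479 mol.
Cells in series carry the same charge, so the same 1.479 mol of electrons passes through cell 2.
Ca²⁺ + 2 e⁻ → Ca, so n(Ca) = 1.479 / 2 = 0.7396 mol.
m(Ca) = 0.7396 × 40.08 = 29.6 g.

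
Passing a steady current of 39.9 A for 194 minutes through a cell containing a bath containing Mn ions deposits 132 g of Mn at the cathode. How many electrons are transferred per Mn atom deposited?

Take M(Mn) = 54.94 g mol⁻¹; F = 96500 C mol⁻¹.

2

Q = I·t = 39.90 A × 11640 s = 464400 C, so n(e⁻) = 464400/96500 = 4.813 mol.
n(Mn) deposited = 132 / 54.94 = 2.403 mol.
Electrons per atom = n(e⁻)/n(Mn) = 4.813 / 2.403 = 2.00 ≈ 2, so the ion is Mn²⁺.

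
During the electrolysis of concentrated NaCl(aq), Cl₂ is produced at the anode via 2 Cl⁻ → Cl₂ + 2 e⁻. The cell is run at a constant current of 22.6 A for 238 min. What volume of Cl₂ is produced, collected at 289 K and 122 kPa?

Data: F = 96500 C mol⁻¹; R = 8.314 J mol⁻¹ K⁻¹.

32.9 L

Q = I·t = 22.60 A × 14280 s = 322700 C.
n(e⁻) = Q/F = 322700 / 96500 = 3.344 mol.
2 electrons are transferred per Cl₂ molecule, so n(Cl₂) = 3.344 / 2 = 1.672 mol.
V = nRT/P = (1.672 × 8.314 × 289) / (122 × 10³ Pa) = 0.0329 m³ = 32.9 L.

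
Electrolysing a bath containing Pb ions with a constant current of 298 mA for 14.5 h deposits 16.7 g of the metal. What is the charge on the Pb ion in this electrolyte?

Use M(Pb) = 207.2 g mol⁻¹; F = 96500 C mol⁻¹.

Q = I·t = 0.2980 A × 52200 s = 15560 C, so n(e⁻) = 15560/96500 = 0.1612 mol.
n(Pb) deposited = 16.7 / 207.2 = 0.08060 mol.
Electrons per atom = n(e⁻)/n(Pb) = 0.1612 / 0.08060 = 2.00 ≈ 2, so the ion is Pb²⁺.

+2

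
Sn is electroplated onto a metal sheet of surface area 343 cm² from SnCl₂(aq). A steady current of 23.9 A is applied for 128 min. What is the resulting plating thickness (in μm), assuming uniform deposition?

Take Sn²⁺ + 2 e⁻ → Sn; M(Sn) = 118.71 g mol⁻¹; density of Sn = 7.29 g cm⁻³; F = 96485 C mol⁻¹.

452 μm

Q = I·t = 23.90 × 7680.0 = 183600 C; n(e⁻) = 1.902 mol.
n(Sn) = n(e⁻)/2 = 0.9512 mol, so m = 0.9512 × 118.71 = 112.9 g.
Volume = m/ρ = 112.9 / 7.29 = 15.49 cm³.
Thickness = V/A = 15.49 / 343 = 0.0452 cm = 452 μm.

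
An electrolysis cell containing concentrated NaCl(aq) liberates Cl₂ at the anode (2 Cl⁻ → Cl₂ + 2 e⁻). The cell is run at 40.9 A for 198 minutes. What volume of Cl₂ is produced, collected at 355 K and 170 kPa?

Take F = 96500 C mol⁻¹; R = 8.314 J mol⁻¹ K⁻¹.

43.7 L

Q = I·t = 40.90 A × 11880 s = 485900 C.
n(e⁻) = Q/F = 485900 / 96500 = 5.035 mol.
2 electrons are transferred per Cl₂ molecule, so n(Cl₂) = 5.035 / 2 = 2.518 mol.
V = nRT/P = (2.518 × 8.314 × 355) / (170 × 10³ Pa) = 0.0437 m³ = 43.7 L.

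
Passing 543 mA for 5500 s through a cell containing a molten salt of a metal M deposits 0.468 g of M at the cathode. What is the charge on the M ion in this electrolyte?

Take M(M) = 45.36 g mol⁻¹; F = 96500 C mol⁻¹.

Q = I·t = 0.5430 A × 5500.0 s = 2986 C, so n(e⁻) = 2986/96500 = 0.03095 mol.
n(M) deposited = 0.468 / 45.36 = 0.01032 mol.
Electrons per atom = n(e⁻)/n(M) = 0.03095 / 0.01032 = 3.00 ≈ 3, so the ion is M³⁺.

+3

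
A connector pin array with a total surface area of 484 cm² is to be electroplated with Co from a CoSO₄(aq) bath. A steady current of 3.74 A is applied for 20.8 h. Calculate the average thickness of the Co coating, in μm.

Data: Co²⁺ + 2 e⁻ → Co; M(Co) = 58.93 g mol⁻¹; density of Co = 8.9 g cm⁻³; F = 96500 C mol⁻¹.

199 μm

Q = I·t = 3.740 × 74880 = 280100 C; n(e⁻) = 2.902 mol.
n(Co) = n(e⁻)/2 = 1.451 mol, so m = 1.451 × 58.93 = 85.51 g.
Volume = m/ρ = 85.51 / 8.9 = 9.608 cm³.
Thickness = V/A = 9.608 / 484 = 0.0199 cm = 199 μm.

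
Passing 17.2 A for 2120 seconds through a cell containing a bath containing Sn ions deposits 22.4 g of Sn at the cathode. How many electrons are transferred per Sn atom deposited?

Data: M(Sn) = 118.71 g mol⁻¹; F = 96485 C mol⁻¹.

Q = I·t = 17.20 A × 2120.0 s = 36460 C, so n(e⁻) = 36460/96485 = 0.3779 mol.
n(Sn) deposited = 22.4 / 118.71 = 0.1887 mol.
Electrons per atom = n(e⁻)/n(Sn) = 0.3779 / 0.1887 = 2.00 ≈ 2, so the ion is Sn²⁺.

2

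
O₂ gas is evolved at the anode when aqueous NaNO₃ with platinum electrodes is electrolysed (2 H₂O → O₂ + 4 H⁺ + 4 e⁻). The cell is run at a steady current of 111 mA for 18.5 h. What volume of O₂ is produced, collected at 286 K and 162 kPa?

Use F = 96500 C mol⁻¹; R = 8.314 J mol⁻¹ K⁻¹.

0.281 L

Q = I·t = 0.1110 A × 66600 s = 7393 C.
n(e⁻) = Q/F = 7393 / 96500 = 0.07661 mol.
4 electrons are transferred per O₂ molecule, so n(O₂) = 0.07661 / 4 = 0.01915 mol.
V = nRT/P = (0.01915 × 8.314 × 286) / (162 × 10³ Pa) = 2.81 × 10⁻⁴ m³ = 0.281 L.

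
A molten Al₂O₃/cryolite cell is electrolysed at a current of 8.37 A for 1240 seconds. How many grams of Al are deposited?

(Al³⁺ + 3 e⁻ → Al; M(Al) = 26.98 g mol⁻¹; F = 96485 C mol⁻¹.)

Q = I·t = 8.370 A × 1240.0 s = 10380 C.
n(e⁻) = Q/F = 10380 / 96485 = 0.1076 mol.
Al³⁺ + 3 e⁻ → Al, so n(Al) = n(e⁻)/3 = 0.03586 mol.
m = n·M = 0.03586 × 26.98 = 0.967 g.

0.967 g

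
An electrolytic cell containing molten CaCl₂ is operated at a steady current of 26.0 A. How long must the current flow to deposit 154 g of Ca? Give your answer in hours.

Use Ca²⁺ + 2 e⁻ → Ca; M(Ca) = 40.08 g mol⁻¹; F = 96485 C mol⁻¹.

n(Ca) = m/M = 154 / 40.08 = 3.842 mol.
Each Ca atom requires 2 electrons, so n(e⁻) = 2 × 3.842 = 7.685 mol.
Q = n(e⁻)·F = 7.685 × 96485 = 741500 C.
t = Q/I = 741500 / 26.00 A = 28520 s = 7.92 h.

7.92 h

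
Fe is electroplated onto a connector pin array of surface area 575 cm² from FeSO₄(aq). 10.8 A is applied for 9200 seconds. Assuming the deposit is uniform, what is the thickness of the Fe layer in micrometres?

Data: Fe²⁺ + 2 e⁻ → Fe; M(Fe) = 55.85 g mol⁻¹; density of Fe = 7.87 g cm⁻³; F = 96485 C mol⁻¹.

Q = I·t = 10.80 × 9200.0 = 99360 C; n(e⁻) = 1.030 mol.
n(Fe) = n(e⁻)/2 = 0.5149 mol, so m = 0.5149 × 55.85 = 28.76 g.
Volume = m/ρ = 28.76 / 7.87 = 3.654 cm³.
Thickness = V/A = 3.654 / 575 = 0.00635 cm = 63.5 μm.

63.5 μm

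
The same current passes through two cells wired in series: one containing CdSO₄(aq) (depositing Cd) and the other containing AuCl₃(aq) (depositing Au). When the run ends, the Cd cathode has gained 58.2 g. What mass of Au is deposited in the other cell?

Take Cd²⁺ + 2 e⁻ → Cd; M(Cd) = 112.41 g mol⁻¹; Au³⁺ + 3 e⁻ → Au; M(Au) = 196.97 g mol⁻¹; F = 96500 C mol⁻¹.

n(Cd) = 58.2 / 112.41 = 0.5177 mol.
Since Cd²⁺ + 2 e⁻ → Cd, n(e⁻) passed = 2 × 0.5177 = 1.035 mol.
Cells in series carry the same charge, so the same 1.035 mol of electrons passes through cell 2.
Au³⁺ + 3 e⁻ → Au, so n(Au) = 1.035 / 3 = 0.3452 mol.
m(Au) = 0.3452 × 196.97 = 68.0 g.

68.0 g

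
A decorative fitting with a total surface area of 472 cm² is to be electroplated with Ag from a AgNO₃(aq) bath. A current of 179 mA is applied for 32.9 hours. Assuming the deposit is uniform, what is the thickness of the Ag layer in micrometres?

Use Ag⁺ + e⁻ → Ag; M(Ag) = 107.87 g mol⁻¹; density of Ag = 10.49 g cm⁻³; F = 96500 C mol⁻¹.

47.9 μm

Q = I·t = 0.1790 × 118440 = 21200 C; n(e⁻) = 0.2197 mol.
n(Ag) = n(e⁻)/1 = 0.2197 mol, so m = 0.2197 × 107.87 = 23.70 g.
Volume = m/ρ = 23.70 / 10.49 = 2.259 cm³.
Thickness = V/A = 2.259 / 472 = 0.00479 cm = 47.9 μm.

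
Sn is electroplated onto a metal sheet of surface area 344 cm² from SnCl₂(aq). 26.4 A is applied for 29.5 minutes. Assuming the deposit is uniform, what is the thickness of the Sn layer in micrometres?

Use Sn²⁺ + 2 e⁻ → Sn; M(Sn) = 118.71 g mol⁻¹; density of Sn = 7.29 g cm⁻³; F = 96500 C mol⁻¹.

Q = I·t = 26.40 × 1770.0 = 46730 C; n(e⁻) = 0.4842 mol.
n(Sn) = n(e⁻)/2 = 0.2421 mol, so m = 0.2421 × 118.71 = 28.74 g.
Volume = m/ρ = 28.74 / 7.29 = 3.943 cm³.
Thickness = V/A = 3.943 / 344 = 0.0115 cm = 115 μm.

115 μm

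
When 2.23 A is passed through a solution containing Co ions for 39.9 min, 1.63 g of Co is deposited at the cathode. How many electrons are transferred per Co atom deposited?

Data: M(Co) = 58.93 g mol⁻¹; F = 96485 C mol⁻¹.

Q = I·t = 2.230 A × 2394.0 s = 5339 C, so n(e⁻) = 5339/96485 = 0.05533 mol.
n(Co) deposited = 1.63 / 58.93 = 0.02766 mol.
Electrons per atom = n(e⁻)/n(Co) = 0.05533 / 0.02766 = 2.00 ≈ 2, so the ion is Co²⁺.

2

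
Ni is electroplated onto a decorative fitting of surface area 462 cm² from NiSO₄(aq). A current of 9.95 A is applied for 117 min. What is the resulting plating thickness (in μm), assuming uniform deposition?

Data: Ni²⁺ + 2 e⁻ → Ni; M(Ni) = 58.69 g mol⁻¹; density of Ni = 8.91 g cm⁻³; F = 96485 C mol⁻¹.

Q = I·t = 9.950 × 7020.0 = 69850 C; n(e⁻) = 0.7239 mol.
n(Ni) = n(e⁻)/2 = 0.3620 mol, so m = 0.3620 × 58.69 = 21.24 g.
Volume = m/ρ = 21.24 / 8.91 = 2.384 cm³.
Thickness = V/A = 2.384 / 462 = 0.00516 cm = 51.6 μm.

51.6 μm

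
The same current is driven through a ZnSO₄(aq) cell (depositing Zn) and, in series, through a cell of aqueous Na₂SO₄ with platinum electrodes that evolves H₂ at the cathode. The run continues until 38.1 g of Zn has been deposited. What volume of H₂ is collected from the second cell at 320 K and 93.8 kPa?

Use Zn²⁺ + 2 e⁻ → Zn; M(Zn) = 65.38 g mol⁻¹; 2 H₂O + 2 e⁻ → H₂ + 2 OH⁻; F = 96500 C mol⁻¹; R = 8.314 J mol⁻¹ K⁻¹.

n(Zn) = 38.1 / 65.38 = 0.5827 mol, so n(e⁻) = 2 × 0.5827 = 1.165 mol.
The cells are in series, so the same 1.165 mol of electrons passes through the second cell.
2 H₂O + 2 e⁻ → H₂ + 2 OH⁻ — 2 mol e⁻ per mol H₂, so n(H₂) = 1.165/2 = 0.5827 mol.
V = nRT/P = (0.5827 × 8.314 × 320) / (93.8 × 10³) = 0.0165 m³ = 16.5 L.

16.5 L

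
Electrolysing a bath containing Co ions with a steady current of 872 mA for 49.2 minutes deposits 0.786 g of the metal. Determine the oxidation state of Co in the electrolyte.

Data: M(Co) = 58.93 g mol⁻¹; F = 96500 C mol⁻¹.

Q = I·t = 0.8720 A × 2952.0 s = 2574 C, so n(e⁻) = 2574/96500 = 0.02668 mol.
n(Co) deposited = 0.786 / 58.93 = 0.01334 mol.
Electrons per atom = n(e⁻)/n(Co) = 0.02668 / 0.01334 = 2.00 ≈ 2, so the ion is Co²⁺.

+2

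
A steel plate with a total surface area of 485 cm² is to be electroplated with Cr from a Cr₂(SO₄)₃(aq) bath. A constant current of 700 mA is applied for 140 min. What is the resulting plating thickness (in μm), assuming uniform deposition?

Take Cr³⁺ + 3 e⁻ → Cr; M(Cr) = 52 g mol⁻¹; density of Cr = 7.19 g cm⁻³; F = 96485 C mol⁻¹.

3.03 μm

Q = I·t = 0.7000 × 8400.0 = 5880 C; n(e⁻) = 0.06094 mol.
n(Cr) = n(e⁻)/3 = 0.02031 mol, so m = 0.02031 × 52 = 1.056 g.
Volume = m/ρ = 1.056 / 7.19 = 0.1469 cm³.
Thickness = V/A = 0.1469 / 485 = 3.03 × 10⁻⁴ cm = 3.03 μm.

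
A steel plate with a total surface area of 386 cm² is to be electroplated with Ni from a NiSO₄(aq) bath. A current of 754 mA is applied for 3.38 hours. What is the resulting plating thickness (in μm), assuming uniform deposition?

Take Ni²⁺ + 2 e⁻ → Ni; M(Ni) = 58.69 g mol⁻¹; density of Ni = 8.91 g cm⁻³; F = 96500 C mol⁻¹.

Q = I·t = 0.7540 × 12168 = 9175 C; n(e⁻) = 0.09507 mol.
n(Ni) = n(e⁻)/2 = 0.04754 mol, so m = 0.04754 × 58.69 = 2.790 g.
Volume = m/ρ = 2.790 / 8.91 = 0.3131 cm³.
Thickness = V/A = 0.3131 / 386 = 8.11 × 10⁻⁴ cm = 8.11 μm.

8.11 μm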